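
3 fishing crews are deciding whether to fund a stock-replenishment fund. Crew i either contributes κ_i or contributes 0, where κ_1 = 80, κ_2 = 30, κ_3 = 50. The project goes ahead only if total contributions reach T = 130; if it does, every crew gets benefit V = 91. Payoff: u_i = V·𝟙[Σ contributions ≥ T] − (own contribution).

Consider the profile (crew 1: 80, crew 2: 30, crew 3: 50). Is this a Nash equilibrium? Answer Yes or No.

Total = 160 ≥ 130: provided.
Crew 1 (pledges 80, payoff 11): dropping to 0 → total 80, payoff 0. No gain.
Crew 2 (pledges 30, payoff 61): dropping to 0 → total 130, payoff 91. Profitable deviation.

No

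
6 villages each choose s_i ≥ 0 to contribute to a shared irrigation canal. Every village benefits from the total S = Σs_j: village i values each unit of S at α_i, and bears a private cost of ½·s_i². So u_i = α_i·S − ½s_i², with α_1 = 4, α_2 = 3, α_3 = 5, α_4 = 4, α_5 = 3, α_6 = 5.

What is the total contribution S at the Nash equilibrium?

Village i's FOC: ∂u_i/∂s_i = α_i − s_i = 0, so s_i* = α_i.
NE contributions = (4, 3, 5, 4, 3, 5); S = 24.

24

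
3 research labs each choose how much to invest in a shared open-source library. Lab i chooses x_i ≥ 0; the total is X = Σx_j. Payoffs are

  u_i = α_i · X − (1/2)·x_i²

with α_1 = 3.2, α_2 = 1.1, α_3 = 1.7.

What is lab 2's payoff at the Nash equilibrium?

5.995

Lab i's FOC: ∂u_i/∂x_i = α_i − x_i = 0, so x_i* = α_i.
NE contributions = (3.2, 1.1, 1.7); X = 6.
u_2 = α_2·X − ½·(x_2)² = 1.1·6 − ½·1.1² = 5.995.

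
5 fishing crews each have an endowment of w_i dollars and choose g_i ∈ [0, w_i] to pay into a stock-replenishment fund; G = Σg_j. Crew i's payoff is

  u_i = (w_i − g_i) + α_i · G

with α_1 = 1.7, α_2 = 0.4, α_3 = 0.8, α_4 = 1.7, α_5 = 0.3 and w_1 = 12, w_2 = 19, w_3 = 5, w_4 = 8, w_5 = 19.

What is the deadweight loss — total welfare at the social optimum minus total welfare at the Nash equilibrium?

167.7

∂u_i/∂g_i = α_i − 1, so crew i contributes w_i if α_i > 1, else 0.
α_i > 1 for i ∈ {1, 4}; NE contributions (12, 0, 0, 8, 0), G = 20.
W^NE = Σw_i − G^NE + (Σα_i)·G^NE = 63 + 3.9·20 = 141.
Planner: ∂(Σu_j)/∂g_i = Σα_j − 1 = 3.9 > 0, so everyone contributes w_i; G^SO = 63, W^SO = 63 + 3.9·63 = 308.7.
Deadweight loss = 167.7.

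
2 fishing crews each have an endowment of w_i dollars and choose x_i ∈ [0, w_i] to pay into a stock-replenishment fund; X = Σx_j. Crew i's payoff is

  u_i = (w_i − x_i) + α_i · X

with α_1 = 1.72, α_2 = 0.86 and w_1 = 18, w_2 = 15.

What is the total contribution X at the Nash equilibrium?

18

∂u_i/∂x_i = α_i − 1, so crew i contributes w_i if α_i > 1, else 0.
α_i > 1 for i ∈ {1}; NE contributions (18, 0), X = 18.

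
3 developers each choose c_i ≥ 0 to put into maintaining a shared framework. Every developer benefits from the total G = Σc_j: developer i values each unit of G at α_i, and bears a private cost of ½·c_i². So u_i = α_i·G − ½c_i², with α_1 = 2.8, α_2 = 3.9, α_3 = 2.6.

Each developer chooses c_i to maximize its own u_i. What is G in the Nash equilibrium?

9.3

Developer i's FOC: ∂u_i/∂c_i = α_i − c_i = 0, so c_i* = α_i.
NE contributions = (2.8, 3.9, 2.6); G = 9.3.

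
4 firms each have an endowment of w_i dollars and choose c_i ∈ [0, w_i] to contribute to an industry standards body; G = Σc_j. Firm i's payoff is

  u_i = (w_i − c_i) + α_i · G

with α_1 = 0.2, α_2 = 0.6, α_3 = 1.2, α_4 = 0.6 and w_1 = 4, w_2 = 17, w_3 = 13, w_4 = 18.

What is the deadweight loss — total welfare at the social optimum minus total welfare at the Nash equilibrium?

62.4

∂u_i/∂c_i = α_i − 1, so firm i contributes w_i if α_i > 1, else 0.
α_i > 1 for i ∈ {3}; NE contributions (0, 0, 13, 0), G = 13.
W^NE = Σw_i − G^NE + (Σα_i)·G^NE = 52 + 1.6·13 = 72.8.
Planner: ∂(Σu_j)/∂c_i = Σα_j − 1 = 1.6 > 0, so everyone contributes w_i; G^SO = 52, W^SO = 52 + 1.6·52 = 135.2.
Deadweight loss = 62.4.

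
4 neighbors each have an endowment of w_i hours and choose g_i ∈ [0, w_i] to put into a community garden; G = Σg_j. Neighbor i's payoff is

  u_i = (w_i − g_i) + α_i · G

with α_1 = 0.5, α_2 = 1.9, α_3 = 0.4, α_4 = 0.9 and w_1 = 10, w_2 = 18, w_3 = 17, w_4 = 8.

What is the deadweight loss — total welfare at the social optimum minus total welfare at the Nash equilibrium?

94.5

∂u_i/∂g_i = α_i − 1, so neighbor i contributes w_i if α_i > 1, else 0.
α_i > 1 for i ∈ {2}; NE contributions (0, 18, 0, 0), G = 18.
W^NE = Σw_i − G^NE + (Σα_i)·G^NE = 53 + 2.7·18 = 101.6.
Planner: ∂(Σu_j)/∂g_i = Σα_j − 1 = 2.7 > 0, so everyone contributes w_i; G^SO = 53, W^SO = 53 + 2.7·53 = 196.1.
Deadweight loss = 94.5.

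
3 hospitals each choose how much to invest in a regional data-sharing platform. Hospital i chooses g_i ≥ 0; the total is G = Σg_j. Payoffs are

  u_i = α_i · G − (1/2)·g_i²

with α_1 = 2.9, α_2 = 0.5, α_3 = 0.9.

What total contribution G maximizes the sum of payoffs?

12.9

Planner FOC: ∂(Σu_j)/∂g_i = (Σα_j) − g_i = 0, so g_i^SO = Σα_j = 4.3 for every i; G^SO = 12.9.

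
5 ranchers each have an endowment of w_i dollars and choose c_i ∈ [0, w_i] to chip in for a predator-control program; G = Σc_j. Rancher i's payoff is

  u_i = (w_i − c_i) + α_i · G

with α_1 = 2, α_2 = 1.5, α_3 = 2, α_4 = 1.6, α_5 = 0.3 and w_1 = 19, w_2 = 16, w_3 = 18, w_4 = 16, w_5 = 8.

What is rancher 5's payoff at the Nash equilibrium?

∂u_i/∂c_i = α_i − 1, so rancher i contributes w_i if α_i > 1, else 0.
α_i > 1 for i ∈ {1, 2, 3, 4}; NE contributions (19, 16, 18, 16, 0), G = 69.
u_5 = (8 − 0) + 0.3·69 = 28.7.

28.7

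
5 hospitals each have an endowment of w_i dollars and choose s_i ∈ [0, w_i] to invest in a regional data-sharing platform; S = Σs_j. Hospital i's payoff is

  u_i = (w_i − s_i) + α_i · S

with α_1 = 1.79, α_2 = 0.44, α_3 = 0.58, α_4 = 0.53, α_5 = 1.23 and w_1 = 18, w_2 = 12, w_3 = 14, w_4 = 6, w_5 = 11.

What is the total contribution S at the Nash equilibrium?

∂u_i/∂s_i = α_i − 1, so hospital i contributes w_i if α_i > 1, else 0.
α_i > 1 for i ∈ {1, 5}; NE contributions (18, 0, 0, 0, 11), S = 29.

29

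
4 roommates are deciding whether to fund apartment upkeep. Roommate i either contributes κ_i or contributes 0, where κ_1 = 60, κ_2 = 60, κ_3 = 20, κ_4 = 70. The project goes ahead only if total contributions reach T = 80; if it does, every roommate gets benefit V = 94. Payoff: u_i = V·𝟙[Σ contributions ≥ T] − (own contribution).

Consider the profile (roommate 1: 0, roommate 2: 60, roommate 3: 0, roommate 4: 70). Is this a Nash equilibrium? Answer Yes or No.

Total = 130 ≥ 80: provided.
Roommate 1 (pledges 0, payoff 94): pledging 60 → total 190, payoff 34. No gain.
Roommate 2 (pledges 60, payoff 34): dropping to 0 → total 70, payoff 0. No gain.
Roommate 3 (pledges 0, payoff 94): pledging 20 → total 150, payoff 74. No gain.
Roommate 4 (pledges 70, payoff 24): dropping to 0 → total 60, payoff 0. No gain.

Yes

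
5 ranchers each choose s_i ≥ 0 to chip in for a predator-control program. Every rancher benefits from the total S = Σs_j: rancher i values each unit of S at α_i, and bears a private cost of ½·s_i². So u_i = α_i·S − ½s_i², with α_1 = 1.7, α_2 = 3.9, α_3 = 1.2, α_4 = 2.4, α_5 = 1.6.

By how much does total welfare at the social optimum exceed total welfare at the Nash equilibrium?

Rancher i's FOC: ∂u_i/∂s_i = α_i − s_i = 0, so s_i* = α_i.
NE contributions = (1.7, 3.9, 1.2, 2.4, 1.6); S = 10.8.
W^NE = (Σα)·S − ½Σα_i² = 10.8² − ½·27.86 = 102.71.
Planner sets s_i = Σα_j = 10.8 for every i, so S^SO = 5·10.8 = 54.
W^SO = (Σα)·S^SO − ½·5·(Σα)² = (5/2)·10.8² = 291.6.
Deadweight loss = W^SO − W^NE = 188.89.

188.89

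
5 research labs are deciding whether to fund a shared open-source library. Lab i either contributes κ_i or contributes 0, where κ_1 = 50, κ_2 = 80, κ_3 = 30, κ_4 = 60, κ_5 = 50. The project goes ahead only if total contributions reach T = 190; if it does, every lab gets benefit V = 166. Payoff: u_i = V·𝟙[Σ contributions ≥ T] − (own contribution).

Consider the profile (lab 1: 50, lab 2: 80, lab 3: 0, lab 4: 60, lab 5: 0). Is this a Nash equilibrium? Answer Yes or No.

Total = 190 ≥ 190: provided.
Lab 1 (pledges 50, payoff 116): dropping to 0 → total 140, payoff 0. No gain.
Lab 2 (pledges 80, payoff 86): dropping to 0 → total 110, payoff 0. No gain.
Lab 3 (pledges 0, payoff 166): pledging 30 → total 220, payoff 136. No gain.
Lab 4 (pledges 60, payoff 106): dropping to 0 → total 130, payoff 0. No gain.
Lab 5 (pledges 0, payoff 166): pledging 50 → total 240, payoff 116. No gain.

Yes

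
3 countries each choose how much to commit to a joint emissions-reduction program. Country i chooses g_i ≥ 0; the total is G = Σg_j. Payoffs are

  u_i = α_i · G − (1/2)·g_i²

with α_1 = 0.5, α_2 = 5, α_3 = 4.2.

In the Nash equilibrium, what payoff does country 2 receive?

Country i's FOC: ∂u_i/∂g_i = α_i − g_i = 0, so g_i* = α_i.
NE contributions = (0.5, 5, 4.2); G = 9.7.
u_2 = α_2·G − ½·(g_2)² = 5·9.7 − ½·5² = 36.

36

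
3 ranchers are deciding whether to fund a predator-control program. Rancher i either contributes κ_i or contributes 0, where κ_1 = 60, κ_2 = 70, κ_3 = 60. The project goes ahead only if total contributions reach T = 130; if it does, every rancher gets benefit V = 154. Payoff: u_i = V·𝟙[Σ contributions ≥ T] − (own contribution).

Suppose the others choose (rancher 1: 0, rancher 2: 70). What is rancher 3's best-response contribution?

60

Others' total = 70. Contributing 60 brings total to 130 ≥ 130: gain V − κ_3 = 94.
Best response: 60.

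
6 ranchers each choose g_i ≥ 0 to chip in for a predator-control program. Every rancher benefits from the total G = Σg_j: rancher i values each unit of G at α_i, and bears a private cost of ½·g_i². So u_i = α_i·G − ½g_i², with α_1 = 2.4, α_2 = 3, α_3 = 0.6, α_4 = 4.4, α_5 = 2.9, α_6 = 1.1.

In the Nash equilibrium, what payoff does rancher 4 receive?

53.68

Rancher i's FOC: ∂u_i/∂g_i = α_i − g_i = 0, so g_i* = α_i.
NE contributions = (2.4, 3, 0.6, 4.4, 2.9, 1.1); G = 14.4.
u_4 = α_4·G − ½·(g_4)² = 4.4·14.4 − ½·4.4² = 53.68.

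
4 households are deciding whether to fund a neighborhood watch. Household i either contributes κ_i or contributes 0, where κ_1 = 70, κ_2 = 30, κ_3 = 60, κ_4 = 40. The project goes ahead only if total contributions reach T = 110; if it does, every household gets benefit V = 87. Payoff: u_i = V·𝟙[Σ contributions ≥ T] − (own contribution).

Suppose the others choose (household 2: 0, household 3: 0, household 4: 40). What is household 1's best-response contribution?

70

Others' total = 40. Contributing 70 brings total to 110 ≥ 110: gain V − κ_1 = 17.
Best response: 70.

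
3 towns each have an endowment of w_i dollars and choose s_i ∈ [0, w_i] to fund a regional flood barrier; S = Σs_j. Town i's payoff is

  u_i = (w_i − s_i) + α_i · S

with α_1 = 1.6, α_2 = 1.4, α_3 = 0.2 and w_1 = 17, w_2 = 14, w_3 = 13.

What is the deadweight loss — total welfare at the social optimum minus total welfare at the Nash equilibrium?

∂u_i/∂s_i = α_i − 1, so town i contributes w_i if α_i > 1, else 0.
α_i > 1 for i ∈ {1, 2}; NE contributions (17, 14, 0), S = 31.
W^NE = Σw_i − S^NE + (Σα_i)·S^NE = 44 + 2.2·31 = 112.2.
Planner: ∂(Σu_j)/∂s_i = Σα_j − 1 = 2.2 > 0, so everyone contributes w_i; S^SO = 44, W^SO = 44 + 2.2·44 = 140.8.
Deadweight loss = 28.6.

28.6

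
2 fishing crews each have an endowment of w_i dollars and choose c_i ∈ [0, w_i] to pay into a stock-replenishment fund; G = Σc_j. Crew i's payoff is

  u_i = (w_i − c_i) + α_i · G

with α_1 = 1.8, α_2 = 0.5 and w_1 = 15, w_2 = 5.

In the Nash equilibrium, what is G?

∂u_i/∂c_i = α_i − 1, so crew i contributes w_i if α_i > 1, else 0.
α_i > 1 for i ∈ {1}; NE contributions (15, 0), G = 15.

15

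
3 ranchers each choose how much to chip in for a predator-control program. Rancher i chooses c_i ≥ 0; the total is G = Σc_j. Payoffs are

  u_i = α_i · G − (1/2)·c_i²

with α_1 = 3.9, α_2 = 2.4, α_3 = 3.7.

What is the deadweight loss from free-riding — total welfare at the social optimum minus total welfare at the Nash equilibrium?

Rancher i's FOC: ∂u_i/∂c_i = α_i − c_i = 0, so c_i* = α_i.
NE contributions = (3.9, 2.4, 3.7); G = 10.
W^NE = (Σα)·G − ½Σα_i² = 10² − ½·34.66 = 82.67.
Planner sets c_i = Σα_j = 10 for every i, so G^SO = 3·10 = 30.
W^SO = (Σα)·G^SO − ½·3·(Σα)² = (3/2)·10² = 150.
Deadweight loss = W^SO − W^NE = 67.33.

67.33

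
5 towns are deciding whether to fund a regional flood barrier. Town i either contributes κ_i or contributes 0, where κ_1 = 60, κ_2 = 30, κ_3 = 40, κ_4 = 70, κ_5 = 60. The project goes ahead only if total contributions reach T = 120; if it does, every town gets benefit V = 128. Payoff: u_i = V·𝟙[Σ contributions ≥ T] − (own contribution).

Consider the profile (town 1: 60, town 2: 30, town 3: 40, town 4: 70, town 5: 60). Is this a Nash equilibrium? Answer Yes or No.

Total = 260 ≥ 120: provided.
Town 1 (pledges 60, payoff 68): dropping to 0 → total 200, payoff 128. Profitable deviation.

No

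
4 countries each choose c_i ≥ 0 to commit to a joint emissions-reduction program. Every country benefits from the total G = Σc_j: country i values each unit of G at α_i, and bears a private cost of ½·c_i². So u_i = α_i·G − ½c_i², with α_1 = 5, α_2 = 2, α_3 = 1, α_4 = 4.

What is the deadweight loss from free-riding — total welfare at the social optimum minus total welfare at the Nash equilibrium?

Country i's FOC: ∂u_i/∂c_i = α_i − c_i = 0, so c_i* = α_i.
NE contributions = (5, 2, 1, 4); G = 12.
W^NE = (Σα)·G − ½Σα_i² = 12² − ½·46 = 121.
Planner sets c_i = Σα_j = 12 for every i, so G^SO = 4·12 = 48.
W^SO = (Σα)·G^SO − ½·4·(Σα)² = (4/2)·12² = 288.
Deadweight loss = W^SO − W^NE = 167.

167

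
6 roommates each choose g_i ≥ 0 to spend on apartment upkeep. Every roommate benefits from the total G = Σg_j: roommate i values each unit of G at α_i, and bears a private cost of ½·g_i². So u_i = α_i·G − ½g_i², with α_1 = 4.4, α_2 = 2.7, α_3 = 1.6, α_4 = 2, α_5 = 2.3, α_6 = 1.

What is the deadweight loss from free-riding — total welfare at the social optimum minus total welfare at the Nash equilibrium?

411.75

Roommate i's FOC: ∂u_i/∂g_i = α_i − g_i = 0, so g_i* = α_i.
NE contributions = (4.4, 2.7, 1.6, 2, 2.3, 1); G = 14.
W^NE = (Σα)·G − ½Σα_i² = 14² − ½·39.5 = 176.25.
Planner sets g_i = Σα_j = 14 for every i, so G^SO = 6·14 = 84.
W^SO = (Σα)·G^SO − ½·6·(Σα)² = (6/2)·14² = 588.
Deadweight loss = W^SO − W^NE = 411.75.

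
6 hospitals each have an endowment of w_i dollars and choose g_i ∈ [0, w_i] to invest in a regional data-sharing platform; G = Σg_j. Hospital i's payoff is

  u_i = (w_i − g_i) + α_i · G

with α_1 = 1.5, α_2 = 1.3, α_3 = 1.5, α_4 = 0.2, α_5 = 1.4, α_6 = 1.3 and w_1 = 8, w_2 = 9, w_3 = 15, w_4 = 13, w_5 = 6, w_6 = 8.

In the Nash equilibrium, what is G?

∂u_i/∂g_i = α_i − 1, so hospital i contributes w_i if α_i > 1, else 0.
α_i > 1 for i ∈ {1, 2, 3, 5, 6}; NE contributions (8, 9, 15, 0, 6, 8), G = 46.

46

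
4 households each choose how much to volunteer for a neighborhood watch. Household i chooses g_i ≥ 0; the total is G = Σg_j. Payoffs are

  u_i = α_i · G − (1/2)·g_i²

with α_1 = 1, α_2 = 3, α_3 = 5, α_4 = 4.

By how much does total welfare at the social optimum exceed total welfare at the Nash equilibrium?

194.5

Household i's FOC: ∂u_i/∂g_i = α_i − g_i = 0, so g_i* = α_i.
NE contributions = (1, 3, 5, 4); G = 13.
W^NE = (Σα)·G − ½Σα_i² = 13² − ½·51 = 143.5.
Planner sets g_i = Σα_j = 13 for every i, so G^SO = 4·13 = 52.
W^SO = (Σα)·G^SO − ½·4·(Σα)² = (4/2)·13² = 338.
Deadweight loss = W^SO − W^NE = 194.5.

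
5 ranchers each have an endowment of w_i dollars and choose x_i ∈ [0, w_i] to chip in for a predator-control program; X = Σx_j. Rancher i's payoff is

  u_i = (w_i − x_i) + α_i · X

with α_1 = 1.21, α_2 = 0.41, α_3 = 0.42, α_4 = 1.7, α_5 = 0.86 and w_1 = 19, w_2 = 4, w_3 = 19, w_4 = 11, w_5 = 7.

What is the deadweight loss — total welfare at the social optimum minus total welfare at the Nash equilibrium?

108

∂u_i/∂x_i = α_i − 1, so rancher i contributes w_i if α_i > 1, else 0.
α_i > 1 for i ∈ {1, 4}; NE contributions (19, 0, 0, 11, 0), X = 30.
W^NE = Σw_i − X^NE + (Σα_i)·X^NE = 60 + 3.6·30 = 168.
Planner: ∂(Σu_j)/∂x_i = Σα_j − 1 = 3.6 > 0, so everyone contributes w_i; X^SO = 60, W^SO = 60 + 3.6·60 = 276.
Deadweight loss = 108.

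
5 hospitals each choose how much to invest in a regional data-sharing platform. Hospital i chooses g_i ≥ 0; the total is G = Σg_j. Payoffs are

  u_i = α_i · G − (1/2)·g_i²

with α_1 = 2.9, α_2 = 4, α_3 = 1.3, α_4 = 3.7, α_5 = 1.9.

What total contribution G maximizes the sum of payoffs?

69

Planner FOC: ∂(Σu_j)/∂g_i = (Σα_j) − g_i = 0, so g_i^SO = Σα_j = 13.8 for every i; G^SO = 69.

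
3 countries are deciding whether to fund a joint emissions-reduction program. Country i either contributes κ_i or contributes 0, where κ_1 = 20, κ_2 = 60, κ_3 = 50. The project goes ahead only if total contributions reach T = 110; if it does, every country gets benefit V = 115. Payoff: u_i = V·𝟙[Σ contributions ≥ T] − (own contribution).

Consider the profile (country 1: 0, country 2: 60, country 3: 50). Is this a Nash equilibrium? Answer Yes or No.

Yes

Total = 110 ≥ 110: provided.
Country 1 (pledges 0, payoff 115): pledging 20 → total 130, payoff 95. No gain.
Country 2 (pledges 60, payoff 55): dropping to 0 → total 50, payoff 0. No gain.
Country 3 (pledges 50, payoff 65): dropping to 0 → total 60, payoff 0. No gain.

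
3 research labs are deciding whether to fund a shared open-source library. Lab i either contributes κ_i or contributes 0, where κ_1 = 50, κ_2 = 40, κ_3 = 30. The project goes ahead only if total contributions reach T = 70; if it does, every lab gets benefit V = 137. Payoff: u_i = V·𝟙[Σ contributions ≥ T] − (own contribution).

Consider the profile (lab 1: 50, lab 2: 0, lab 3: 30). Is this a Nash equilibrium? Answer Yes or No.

Yes

Total = 80 ≥ 70: provided.
Lab 1 (pledges 50, payoff 87): dropping to 0 → total 30, payoff 0. No gain.
Lab 2 (pledges 0, payoff 137): pledging 40 → total 120, payoff 97. No gain.
Lab 3 (pledges 30, payoff 107): dropping to 0 → total 50, payoff 0. No gain.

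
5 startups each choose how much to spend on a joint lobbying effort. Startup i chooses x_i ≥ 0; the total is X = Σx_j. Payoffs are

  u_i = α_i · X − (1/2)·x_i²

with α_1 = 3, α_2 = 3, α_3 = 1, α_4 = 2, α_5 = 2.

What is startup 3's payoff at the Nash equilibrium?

10.5

Startup i's FOC: ∂u_i/∂x_i = α_i − x_i = 0, so x_i* = α_i.
NE contributions = (3, 3, 1, 2, 2); X = 11.
u_3 = α_3·X − ½·(x_3)² = 1·11 − ½·1² = 10.5.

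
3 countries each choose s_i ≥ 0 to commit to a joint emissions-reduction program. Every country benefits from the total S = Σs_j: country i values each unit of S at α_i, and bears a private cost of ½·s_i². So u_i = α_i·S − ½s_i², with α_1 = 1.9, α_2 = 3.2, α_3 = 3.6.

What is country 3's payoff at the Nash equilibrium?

Country i's FOC: ∂u_i/∂s_i = α_i − s_i = 0, so s_i* = α_i.
NE contributions = (1.9, 3.2, 3.6); S = 8.7.
u_3 = α_3·S − ½·(s_3)² = 3.6·8.7 − ½·3.6² = 24.84.

24.84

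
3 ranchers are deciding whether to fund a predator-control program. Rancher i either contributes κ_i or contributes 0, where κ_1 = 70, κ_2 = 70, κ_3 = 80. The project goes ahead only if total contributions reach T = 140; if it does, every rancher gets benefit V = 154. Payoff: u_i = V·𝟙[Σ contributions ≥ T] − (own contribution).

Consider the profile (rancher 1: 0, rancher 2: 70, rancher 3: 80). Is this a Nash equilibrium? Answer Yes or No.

Total = 150 ≥ 140: provided.
Rancher 1 (pledges 0, payoff 154): pledging 70 → total 220, payoff 84. No gain.
Rancher 2 (pledges 70, payoff 84): dropping to 0 → total 80, payoff 0. No gain.
Rancher 3 (pledges 80, payoff 74): dropping to 0 → total 70, payoff 0. No gain.

Yes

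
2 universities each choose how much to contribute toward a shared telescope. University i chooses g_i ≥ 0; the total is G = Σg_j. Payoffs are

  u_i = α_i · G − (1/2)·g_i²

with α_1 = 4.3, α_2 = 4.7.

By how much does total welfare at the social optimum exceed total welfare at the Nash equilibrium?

University i's FOC: ∂u_i/∂g_i = α_i − g_i = 0, so g_i* = α_i.
NE contributions = (4.3, 4.7); G = 9.
W^NE = (Σα)·G − ½Σα_i² = 9² − ½·40.58 = 60.71.
Planner sets g_i = Σα_j = 9 for every i, so G^SO = 2·9 = 18.
W^SO = (Σα)·G^SO − ½·2·(Σα)² = (2/2)·9² = 81.
Deadweight loss = W^SO − W^NE = 20.29.

20.29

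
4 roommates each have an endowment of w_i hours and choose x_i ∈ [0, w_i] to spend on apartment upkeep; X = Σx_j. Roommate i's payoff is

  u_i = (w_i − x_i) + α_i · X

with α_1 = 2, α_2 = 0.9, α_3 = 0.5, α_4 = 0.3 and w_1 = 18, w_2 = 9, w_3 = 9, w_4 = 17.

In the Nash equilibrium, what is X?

∂u_i/∂x_i = α_i − 1, so roommate i contributes w_i if α_i > 1, else 0.
α_i > 1 for i ∈ {1}; NE contributions (18, 0, 0, 0), X = 18.

18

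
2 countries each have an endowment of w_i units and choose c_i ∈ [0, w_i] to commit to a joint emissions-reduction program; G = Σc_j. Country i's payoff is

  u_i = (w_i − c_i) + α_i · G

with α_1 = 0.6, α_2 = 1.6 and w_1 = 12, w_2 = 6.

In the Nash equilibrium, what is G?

∂u_i/∂c_i = α_i − 1, so country i contributes w_i if α_i > 1, else 0.
α_i > 1 for i ∈ {2}; NE contributions (0, 6), G = 6.

6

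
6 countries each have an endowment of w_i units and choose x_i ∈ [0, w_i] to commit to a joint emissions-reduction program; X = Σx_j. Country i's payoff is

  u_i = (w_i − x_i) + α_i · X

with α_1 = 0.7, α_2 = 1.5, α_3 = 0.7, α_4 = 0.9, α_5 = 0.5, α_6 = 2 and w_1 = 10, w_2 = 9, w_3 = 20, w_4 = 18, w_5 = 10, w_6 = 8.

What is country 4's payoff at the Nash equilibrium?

33.3

∂u_i/∂x_i = α_i − 1, so country i contributes w_i if α_i > 1, else 0.
α_i > 1 for i ∈ {2, 6}; NE contributions (0, 9, 0, 0, 0, 8), X = 17.
u_4 = (18 − 0) + 0.9·17 = 33.3.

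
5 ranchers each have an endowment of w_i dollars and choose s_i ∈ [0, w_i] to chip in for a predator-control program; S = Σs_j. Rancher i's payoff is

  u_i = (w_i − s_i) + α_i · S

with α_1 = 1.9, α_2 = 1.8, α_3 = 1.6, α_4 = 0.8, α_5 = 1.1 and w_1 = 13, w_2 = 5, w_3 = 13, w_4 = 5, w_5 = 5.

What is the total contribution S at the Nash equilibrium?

∂u_i/∂s_i = α_i − 1, so rancher i contributes w_i if α_i > 1, else 0.
α_i > 1 for i ∈ {1, 2, 3, 5}; NE contributions (13, 5, 13, 0, 5), S = 36.

36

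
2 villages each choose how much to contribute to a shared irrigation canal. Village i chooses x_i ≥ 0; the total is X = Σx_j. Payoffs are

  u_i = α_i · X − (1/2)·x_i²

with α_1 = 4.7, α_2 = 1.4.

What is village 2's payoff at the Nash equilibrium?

7.56

Village i's FOC: ∂u_i/∂x_i = α_i − x_i = 0, so x_i* = α_i.
NE contributions = (4.7, 1.4); X = 6.1.
u_2 = α_2·X − ½·(x_2)² = 1.4·6.1 − ½·1.4² = 7.56.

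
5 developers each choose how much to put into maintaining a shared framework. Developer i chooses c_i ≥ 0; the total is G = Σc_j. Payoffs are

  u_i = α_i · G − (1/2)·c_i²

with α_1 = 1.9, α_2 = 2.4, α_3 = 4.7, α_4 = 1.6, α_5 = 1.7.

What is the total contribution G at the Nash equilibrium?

12.3

Developer i's FOC: ∂u_i/∂c_i = α_i − c_i = 0, so c_i* = α_i.
NE contributions = (1.9, 2.4, 4.7, 1.6, 1.7); G = 12.3.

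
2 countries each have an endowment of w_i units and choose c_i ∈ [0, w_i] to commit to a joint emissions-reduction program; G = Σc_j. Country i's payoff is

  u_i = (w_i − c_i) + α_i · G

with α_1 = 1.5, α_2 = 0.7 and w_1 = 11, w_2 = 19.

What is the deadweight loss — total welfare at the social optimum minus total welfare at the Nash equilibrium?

22.8

∂u_i/∂c_i = α_i − 1, so country i contributes w_i if α_i > 1, else 0.
α_i > 1 for i ∈ {1}; NE contributions (11, 0), G = 11.
W^NE = Σw_i − G^NE + (Σα_i)·G^NE = 30 + 1.2·11 = 43.2.
Planner: ∂(Σu_j)/∂c_i = Σα_j − 1 = 1.2 > 0, so everyone contributes w_i; G^SO = 30, W^SO = 30 + 1.2·30 = 66.
Deadweight loss = 22.8.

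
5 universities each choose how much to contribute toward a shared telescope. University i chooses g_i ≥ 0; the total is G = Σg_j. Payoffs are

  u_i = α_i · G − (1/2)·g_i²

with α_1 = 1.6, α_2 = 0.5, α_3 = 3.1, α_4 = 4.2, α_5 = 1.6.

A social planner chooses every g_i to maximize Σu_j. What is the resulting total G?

Planner FOC: ∂(Σu_j)/∂g_i = (Σα_j) − g_i = 0, so g_i^SO = Σα_j = 11 for every i; G^SO = 55.

55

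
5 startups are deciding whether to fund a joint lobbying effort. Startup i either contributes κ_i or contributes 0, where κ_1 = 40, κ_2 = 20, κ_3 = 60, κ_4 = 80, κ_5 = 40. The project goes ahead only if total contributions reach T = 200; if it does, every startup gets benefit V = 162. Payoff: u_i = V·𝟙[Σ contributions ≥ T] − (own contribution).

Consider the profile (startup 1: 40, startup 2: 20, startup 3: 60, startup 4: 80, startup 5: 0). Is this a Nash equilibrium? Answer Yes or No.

Yes

Total = 200 ≥ 200: provided.
Startup 1 (pledges 40, payoff 122): dropping to 0 → total 160, payoff 0. No gain.
Startup 2 (pledges 20, payoff 142): dropping to 0 → total 180, payoff 0. No gain.
Startup 3 (pledges 60, payoff 102): dropping to 0 → total 140, payoff 0. No gain.
Startup 4 (pledges 80, payoff 82): dropping to 0 → total 120, payoff 0. No gain.
Startup 5 (pledges 0, payoff 162): pledging 40 → total 240, payoff 122. No gain.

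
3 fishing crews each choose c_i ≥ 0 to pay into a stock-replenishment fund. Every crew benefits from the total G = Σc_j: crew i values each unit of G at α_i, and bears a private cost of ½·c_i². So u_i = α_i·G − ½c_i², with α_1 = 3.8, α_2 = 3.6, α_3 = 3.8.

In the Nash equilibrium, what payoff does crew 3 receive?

Crew i's FOC: ∂u_i/∂c_i = α_i − c_i = 0, so c_i* = α_i.
NE contributions = (3.8, 3.6, 3.8); G = 11.2.
u_3 = α_3·G − ½·(c_3)² = 3.8·11.2 − ½·3.8² = 35.34.

35.34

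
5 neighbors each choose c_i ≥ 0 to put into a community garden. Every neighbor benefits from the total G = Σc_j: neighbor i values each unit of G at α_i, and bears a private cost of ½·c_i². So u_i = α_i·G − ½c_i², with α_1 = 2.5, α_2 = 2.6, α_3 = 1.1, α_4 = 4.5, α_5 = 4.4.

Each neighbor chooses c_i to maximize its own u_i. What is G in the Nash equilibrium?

Neighbor i's FOC: ∂u_i/∂c_i = α_i − c_i = 0, so c_i* = α_i.
NE contributions = (2.5, 2.6, 1.1, 4.5, 4.4); G = 15.1.

15.1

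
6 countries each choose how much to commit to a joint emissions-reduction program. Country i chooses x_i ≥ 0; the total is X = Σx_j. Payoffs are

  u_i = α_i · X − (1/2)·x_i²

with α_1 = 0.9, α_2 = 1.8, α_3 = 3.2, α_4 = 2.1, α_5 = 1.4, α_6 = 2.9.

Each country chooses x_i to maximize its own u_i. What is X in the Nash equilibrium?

Country i's FOC: ∂u_i/∂x_i = α_i − x_i = 0, so x_i* = α_i.
NE contributions = (0.9, 1.8, 3.2, 2.1, 1.4, 2.9); X = 12.3.

12.3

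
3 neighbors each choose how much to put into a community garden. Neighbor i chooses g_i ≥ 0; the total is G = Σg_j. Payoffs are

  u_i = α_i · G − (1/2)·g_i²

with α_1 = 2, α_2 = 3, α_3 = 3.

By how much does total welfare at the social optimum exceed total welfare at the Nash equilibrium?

Neighbor i's FOC: ∂u_i/∂g_i = α_i − g_i = 0, so g_i* = α_i.
NE contributions = (2, 3, 3); G = 8.
W^NE = (Σα)·G − ½Σα_i² = 8² − ½·22 = 53.
Planner sets g_i = Σα_j = 8 for every i, so G^SO = 3·8 = 24.
W^SO = (Σα)·G^SO − ½·3·(Σα)² = (3/2)·8² = 96.
Deadweight loss = W^SO − W^NE = 43.

43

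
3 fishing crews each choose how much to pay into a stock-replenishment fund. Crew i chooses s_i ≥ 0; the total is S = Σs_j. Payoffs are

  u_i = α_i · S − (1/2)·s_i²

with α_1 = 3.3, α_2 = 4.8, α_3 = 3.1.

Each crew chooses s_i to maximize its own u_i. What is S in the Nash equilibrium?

11.2

Crew i's FOC: ∂u_i/∂s_i = α_i − s_i = 0, so s_i* = α_i.
NE contributions = (3.3, 4.8, 3.1); S = 11.2.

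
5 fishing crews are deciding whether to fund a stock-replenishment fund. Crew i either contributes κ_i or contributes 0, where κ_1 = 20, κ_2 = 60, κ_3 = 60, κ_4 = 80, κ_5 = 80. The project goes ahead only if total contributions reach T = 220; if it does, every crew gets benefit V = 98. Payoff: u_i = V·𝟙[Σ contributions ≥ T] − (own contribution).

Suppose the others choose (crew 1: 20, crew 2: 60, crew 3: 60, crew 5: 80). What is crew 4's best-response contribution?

0

Others' total = 220 ≥ 220; contributing adds cost 80 for no extra benefit.
Best response: 0.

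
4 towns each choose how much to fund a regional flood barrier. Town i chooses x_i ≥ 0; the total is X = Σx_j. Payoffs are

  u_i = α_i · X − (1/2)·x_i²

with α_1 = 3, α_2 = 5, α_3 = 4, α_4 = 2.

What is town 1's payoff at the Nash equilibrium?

Town i's FOC: ∂u_i/∂x_i = α_i − x_i = 0, so x_i* = α_i.
NE contributions = (3, 5, 4, 2); X = 14.
u_1 = α_1·X − ½·(x_1)² = 3·14 − ½·3² = 37.5.

37.5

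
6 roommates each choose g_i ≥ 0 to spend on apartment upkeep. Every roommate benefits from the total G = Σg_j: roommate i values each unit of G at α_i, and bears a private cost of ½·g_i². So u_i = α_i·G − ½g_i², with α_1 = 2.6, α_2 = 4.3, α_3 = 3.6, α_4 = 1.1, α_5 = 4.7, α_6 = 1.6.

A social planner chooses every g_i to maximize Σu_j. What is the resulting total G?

Planner FOC: ∂(Σu_j)/∂g_i = (Σα_j) − g_i = 0, so g_i^SO = Σα_j = 17.9 for every i; G^SO = 107.4.

107.4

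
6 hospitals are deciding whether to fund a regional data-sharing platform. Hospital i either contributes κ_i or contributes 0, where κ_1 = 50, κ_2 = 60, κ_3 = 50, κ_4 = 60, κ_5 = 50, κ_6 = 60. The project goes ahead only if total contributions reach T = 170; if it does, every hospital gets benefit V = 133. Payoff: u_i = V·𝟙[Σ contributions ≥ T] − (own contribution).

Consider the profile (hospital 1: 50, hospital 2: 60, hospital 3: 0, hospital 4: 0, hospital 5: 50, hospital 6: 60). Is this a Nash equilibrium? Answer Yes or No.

No

Total = 220 ≥ 170: provided.
Hospital 1 (pledges 50, payoff 83): dropping to 0 → total 170, payoff 133. Profitable deviation.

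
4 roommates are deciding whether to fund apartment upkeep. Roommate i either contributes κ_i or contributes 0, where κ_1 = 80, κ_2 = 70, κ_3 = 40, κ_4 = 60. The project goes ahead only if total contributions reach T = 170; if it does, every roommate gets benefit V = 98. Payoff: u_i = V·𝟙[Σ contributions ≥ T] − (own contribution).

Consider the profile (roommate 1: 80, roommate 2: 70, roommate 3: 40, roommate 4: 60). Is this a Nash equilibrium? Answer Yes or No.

Total = 250 ≥ 170: provided.
Roommate 1 (pledges 80, payoff 18): dropping to 0 → total 170, payoff 98. Profitable deviation.

No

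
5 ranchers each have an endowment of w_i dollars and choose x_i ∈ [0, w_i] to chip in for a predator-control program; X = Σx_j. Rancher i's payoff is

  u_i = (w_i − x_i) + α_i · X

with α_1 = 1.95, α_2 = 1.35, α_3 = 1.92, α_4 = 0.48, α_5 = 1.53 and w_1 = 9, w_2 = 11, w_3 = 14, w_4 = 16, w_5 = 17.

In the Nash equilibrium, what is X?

51

∂u_i/∂x_i = α_i − 1, so rancher i contributes w_i if α_i > 1, else 0.
α_i > 1 for i ∈ {1, 2, 3, 5}; NE contributions (9, 11, 14, 0, 17), X = 51.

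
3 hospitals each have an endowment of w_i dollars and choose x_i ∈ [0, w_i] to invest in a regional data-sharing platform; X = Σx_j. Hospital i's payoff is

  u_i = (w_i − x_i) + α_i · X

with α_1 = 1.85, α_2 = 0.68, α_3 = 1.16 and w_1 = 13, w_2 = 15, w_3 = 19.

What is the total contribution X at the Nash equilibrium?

∂u_i/∂x_i = α_i − 1, so hospital i contributes w_i if α_i > 1, else 0.
α_i > 1 for i ∈ {1, 3}; NE contributions (13, 0, 19), X = 32.

32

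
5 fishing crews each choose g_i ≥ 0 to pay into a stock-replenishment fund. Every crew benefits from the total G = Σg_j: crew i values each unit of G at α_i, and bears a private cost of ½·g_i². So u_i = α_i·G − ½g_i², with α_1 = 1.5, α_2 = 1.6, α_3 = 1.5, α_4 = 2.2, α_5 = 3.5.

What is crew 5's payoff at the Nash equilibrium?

29.925

Crew i's FOC: ∂u_i/∂g_i = α_i − g_i = 0, so g_i* = α_i.
NE contributions = (1.5, 1.6, 1.5, 2.2, 3.5); G = 10.3.
u_5 = α_5·G − ½·(g_5)² = 3.5·10.3 − ½·3.5² = 29.925.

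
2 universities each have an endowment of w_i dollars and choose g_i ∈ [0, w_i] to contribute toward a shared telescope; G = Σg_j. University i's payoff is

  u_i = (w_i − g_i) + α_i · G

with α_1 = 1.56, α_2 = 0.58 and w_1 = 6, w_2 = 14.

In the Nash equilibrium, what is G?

6

∂u_i/∂g_i = α_i − 1, so university i contributes w_i if α_i > 1, else 0.
α_i > 1 for i ∈ {1}; NE contributions (6, 0), G = 6.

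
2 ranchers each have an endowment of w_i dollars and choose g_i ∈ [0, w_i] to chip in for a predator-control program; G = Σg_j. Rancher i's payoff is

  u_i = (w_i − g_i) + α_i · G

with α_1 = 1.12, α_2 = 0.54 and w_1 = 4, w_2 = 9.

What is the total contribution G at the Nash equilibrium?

∂u_i/∂g_i = α_i − 1, so rancher i contributes w_i if α_i > 1, else 0.
α_i > 1 for i ∈ {1}; NE contributions (4, 0), G = 4.

4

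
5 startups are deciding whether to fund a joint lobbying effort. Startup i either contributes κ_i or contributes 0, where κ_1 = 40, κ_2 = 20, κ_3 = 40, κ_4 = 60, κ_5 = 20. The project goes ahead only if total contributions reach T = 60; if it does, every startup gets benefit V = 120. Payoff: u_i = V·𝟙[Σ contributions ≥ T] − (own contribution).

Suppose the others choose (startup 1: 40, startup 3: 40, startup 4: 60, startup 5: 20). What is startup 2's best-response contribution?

Others' total = 160 ≥ 60; contributing adds cost 20 for no extra benefit.
Best response: 0.

0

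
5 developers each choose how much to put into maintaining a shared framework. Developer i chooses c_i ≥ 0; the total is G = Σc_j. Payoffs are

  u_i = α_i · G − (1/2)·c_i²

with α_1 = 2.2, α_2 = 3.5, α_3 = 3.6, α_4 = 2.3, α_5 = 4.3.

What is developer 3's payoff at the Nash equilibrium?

50.76

Developer i's FOC: ∂u_i/∂c_i = α_i − c_i = 0, so c_i* = α_i.
NE contributions = (2.2, 3.5, 3.6, 2.3, 4.3); G = 15.9.
u_3 = α_3·G − ½·(c_3)² = 3.6·15.9 − ½·3.6² = 50.76.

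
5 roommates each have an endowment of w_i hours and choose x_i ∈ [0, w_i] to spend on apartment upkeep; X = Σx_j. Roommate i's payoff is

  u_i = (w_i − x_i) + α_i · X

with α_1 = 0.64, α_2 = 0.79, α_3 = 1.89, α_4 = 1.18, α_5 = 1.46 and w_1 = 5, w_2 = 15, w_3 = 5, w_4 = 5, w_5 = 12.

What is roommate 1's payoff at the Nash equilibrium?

∂u_i/∂x_i = α_i − 1, so roommate i contributes w_i if α_i > 1, else 0.
α_i > 1 for i ∈ {3, 4, 5}; NE contributions (0, 0, 5, 5, 12), X = 22.
u_1 = (5 − 0) + 0.64·22 = 19.08.

19.08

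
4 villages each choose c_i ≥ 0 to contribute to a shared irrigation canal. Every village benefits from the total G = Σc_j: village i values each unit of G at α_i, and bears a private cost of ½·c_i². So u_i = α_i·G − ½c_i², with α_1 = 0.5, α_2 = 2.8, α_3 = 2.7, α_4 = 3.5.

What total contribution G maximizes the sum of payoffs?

38

Planner FOC: ∂(Σu_j)/∂c_i = (Σα_j) − c_i = 0, so c_i^SO = Σα_j = 9.5 for every i; G^SO = 38.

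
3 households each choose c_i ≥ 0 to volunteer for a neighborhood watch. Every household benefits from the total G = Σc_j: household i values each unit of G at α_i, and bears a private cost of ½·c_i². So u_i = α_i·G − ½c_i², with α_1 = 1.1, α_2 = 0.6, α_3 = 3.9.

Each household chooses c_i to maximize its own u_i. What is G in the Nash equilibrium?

Household i's FOC: ∂u_i/∂c_i = α_i − c_i = 0, so c_i* = α_i.
NE contributions = (1.1, 0.6, 3.9); G = 5.6.

5.6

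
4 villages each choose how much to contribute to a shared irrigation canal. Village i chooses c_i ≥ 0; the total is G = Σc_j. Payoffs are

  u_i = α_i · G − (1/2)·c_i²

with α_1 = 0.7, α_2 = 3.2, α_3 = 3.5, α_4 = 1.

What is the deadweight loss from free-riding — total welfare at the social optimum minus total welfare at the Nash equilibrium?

82.55

Village i's FOC: ∂u_i/∂c_i = α_i − c_i = 0, so c_i* = α_i.
NE contributions = (0.7, 3.2, 3.5, 1); G = 8.4.
W^NE = (Σα)·G − ½Σα_i² = 8.4² − ½·23.98 = 58.57.
Planner sets c_i = Σα_j = 8.4 for every i, so G^SO = 4·8.4 = 33.6.
W^SO = (Σα)·G^SO − ½·4·(Σα)² = (4/2)·8.4² = 141.12.
Deadweight loss = W^SO − W^NE = 82.55.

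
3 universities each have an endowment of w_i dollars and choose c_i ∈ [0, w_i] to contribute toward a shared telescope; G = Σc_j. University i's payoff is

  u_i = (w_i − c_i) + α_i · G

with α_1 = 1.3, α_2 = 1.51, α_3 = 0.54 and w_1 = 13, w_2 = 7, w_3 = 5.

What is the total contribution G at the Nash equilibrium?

20

∂u_i/∂c_i = α_i − 1, so university i contributes w_i if α_i > 1, else 0.
α_i > 1 for i ∈ {1, 2}; NE contributions (13, 7, 0), G = 20.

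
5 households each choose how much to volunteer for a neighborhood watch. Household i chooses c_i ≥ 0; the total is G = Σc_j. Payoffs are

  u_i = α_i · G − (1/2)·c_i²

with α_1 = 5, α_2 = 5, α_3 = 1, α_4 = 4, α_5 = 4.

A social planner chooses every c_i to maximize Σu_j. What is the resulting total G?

Planner FOC: ∂(Σu_j)/∂c_i = (Σα_j) − c_i = 0, so c_i^SO = Σα_j = 19 for every i; G^SO = 95.

95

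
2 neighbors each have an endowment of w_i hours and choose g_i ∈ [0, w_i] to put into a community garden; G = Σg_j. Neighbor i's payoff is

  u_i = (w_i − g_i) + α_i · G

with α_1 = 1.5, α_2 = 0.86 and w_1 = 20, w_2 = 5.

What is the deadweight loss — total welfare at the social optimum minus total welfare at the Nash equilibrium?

6.8

∂u_i/∂g_i = α_i − 1, so neighbor i contributes w_i if α_i > 1, else 0.
α_i > 1 for i ∈ {1}; NE contributions (20, 0), G = 20.
W^NE = Σw_i − G^NE + (Σα_i)·G^NE = 25 + 1.36·20 = 52.2.
Planner: ∂(Σu_j)/∂g_i = Σα_j − 1 = 1.36 > 0, so everyone contributes w_i; G^SO = 25, W^SO = 25 + 1.36·25 = 59.
Deadweight loss = 6.8.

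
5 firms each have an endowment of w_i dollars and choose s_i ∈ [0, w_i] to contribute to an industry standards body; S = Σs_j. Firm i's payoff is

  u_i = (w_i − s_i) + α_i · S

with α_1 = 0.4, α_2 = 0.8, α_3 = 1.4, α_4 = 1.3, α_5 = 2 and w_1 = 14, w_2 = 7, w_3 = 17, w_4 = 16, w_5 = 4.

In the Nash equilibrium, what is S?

37

∂u_i/∂s_i = α_i − 1, so firm i contributes w_i if α_i > 1, else 0.
α_i > 1 for i ∈ {3, 4, 5}; NE contributions (0, 0, 17, 16, 4), S = 37.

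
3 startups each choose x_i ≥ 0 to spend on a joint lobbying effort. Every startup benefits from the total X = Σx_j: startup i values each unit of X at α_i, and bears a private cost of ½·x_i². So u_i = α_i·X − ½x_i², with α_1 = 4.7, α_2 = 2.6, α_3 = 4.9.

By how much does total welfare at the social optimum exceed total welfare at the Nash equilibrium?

100.85

Startup i's FOC: ∂u_i/∂x_i = α_i − x_i = 0, so x_i* = α_i.
NE contributions = (4.7, 2.6, 4.9); X = 12.2.
W^NE = (Σα)·X − ½Σα_i² = 12.2² − ½·52.86 = 122.41.
Planner sets x_i = Σα_j = 12.2 for every i, so X^SO = 3·12.2 = 36.6.
W^SO = (Σα)·X^SO − ½·3·(Σα)² = (3/2)·12.2² = 223.26.
Deadweight loss = W^SO − W^NE = 100.85.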